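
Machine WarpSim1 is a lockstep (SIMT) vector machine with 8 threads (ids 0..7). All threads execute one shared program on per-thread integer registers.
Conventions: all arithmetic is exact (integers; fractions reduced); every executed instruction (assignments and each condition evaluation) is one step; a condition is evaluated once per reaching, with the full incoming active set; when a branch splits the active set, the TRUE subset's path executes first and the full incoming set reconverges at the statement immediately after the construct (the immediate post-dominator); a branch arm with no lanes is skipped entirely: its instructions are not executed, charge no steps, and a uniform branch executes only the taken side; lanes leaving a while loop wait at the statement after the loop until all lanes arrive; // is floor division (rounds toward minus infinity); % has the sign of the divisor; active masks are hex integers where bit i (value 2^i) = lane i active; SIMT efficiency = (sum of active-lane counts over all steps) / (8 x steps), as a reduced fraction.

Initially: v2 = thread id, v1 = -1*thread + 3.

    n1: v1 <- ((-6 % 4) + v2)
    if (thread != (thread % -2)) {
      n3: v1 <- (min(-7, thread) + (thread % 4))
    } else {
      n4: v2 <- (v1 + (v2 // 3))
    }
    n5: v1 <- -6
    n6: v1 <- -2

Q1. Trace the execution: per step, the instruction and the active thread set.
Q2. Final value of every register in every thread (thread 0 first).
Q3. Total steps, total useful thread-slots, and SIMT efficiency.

step 0: v1 <- ((-6 % 4) + v2)        0xff
step 1: eval (thread != (thread % -2)) 0xff
step 2: v1 <- (min(-7, thread) + (thread % 4)) 0xfe
step 3: v2 <- (v1 + (v2 // 3))       0x01
step 4: v1 <- -6                     0xff
step 5: v1 <- -2                     0xff

Answer: 6 steps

v2: 2,1,2,3,4,5,6,7
v1: -2,-2,-2,-2,-2,-2,-2,-2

steps = 6; useful = 40; efficiency = 40/48 = 5/6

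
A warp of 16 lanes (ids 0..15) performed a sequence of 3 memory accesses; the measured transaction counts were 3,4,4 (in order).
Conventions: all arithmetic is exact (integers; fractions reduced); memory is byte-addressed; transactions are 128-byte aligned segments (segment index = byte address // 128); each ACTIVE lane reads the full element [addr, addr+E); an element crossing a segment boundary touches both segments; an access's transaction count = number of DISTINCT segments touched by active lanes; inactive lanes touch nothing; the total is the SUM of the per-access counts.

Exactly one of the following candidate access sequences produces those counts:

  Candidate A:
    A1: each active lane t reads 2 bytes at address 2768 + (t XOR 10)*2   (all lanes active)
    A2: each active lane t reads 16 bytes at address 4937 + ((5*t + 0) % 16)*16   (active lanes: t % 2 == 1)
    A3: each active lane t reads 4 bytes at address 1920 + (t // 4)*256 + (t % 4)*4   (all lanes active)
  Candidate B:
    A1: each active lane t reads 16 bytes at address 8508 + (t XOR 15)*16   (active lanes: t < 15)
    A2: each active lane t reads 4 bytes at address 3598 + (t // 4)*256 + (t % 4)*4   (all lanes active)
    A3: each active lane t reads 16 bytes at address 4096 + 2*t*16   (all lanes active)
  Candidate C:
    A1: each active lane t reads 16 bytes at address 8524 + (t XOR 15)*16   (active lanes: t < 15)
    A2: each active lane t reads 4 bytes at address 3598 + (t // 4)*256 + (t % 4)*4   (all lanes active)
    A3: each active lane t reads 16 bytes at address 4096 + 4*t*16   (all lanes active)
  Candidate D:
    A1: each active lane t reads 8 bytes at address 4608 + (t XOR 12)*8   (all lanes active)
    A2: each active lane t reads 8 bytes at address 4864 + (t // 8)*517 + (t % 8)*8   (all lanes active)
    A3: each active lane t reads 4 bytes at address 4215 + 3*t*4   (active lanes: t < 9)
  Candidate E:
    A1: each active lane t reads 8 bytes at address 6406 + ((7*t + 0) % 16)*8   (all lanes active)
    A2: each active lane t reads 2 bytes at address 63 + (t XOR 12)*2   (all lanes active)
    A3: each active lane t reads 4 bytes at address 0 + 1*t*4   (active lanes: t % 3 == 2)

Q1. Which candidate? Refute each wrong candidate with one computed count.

A: A1 gives 1 transaction, not 3
C: A3 gives 8 transactions, not 4
D: A1 gives 1 transaction, not 3
E: A1 gives 2 transactions, not 3
B: all counts match (3,4,4)

Answer: B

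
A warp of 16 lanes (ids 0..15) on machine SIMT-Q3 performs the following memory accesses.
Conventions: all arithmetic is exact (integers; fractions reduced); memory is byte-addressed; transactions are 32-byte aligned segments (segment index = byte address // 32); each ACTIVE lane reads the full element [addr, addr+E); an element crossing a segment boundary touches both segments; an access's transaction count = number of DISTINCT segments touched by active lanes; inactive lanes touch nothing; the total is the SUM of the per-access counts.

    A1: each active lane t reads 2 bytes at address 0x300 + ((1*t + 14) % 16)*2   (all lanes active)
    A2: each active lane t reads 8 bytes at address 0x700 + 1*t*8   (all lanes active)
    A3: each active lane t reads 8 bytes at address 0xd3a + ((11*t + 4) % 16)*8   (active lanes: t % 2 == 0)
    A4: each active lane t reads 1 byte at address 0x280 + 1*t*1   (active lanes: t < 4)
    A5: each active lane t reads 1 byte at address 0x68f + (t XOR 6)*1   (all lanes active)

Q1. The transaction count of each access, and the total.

A1: 1 transaction
A2: 4 transactions
A3: 5 transactions
A4: 1 transaction
A5: 1 transaction

Answer: 1,4,5,1,1; total 12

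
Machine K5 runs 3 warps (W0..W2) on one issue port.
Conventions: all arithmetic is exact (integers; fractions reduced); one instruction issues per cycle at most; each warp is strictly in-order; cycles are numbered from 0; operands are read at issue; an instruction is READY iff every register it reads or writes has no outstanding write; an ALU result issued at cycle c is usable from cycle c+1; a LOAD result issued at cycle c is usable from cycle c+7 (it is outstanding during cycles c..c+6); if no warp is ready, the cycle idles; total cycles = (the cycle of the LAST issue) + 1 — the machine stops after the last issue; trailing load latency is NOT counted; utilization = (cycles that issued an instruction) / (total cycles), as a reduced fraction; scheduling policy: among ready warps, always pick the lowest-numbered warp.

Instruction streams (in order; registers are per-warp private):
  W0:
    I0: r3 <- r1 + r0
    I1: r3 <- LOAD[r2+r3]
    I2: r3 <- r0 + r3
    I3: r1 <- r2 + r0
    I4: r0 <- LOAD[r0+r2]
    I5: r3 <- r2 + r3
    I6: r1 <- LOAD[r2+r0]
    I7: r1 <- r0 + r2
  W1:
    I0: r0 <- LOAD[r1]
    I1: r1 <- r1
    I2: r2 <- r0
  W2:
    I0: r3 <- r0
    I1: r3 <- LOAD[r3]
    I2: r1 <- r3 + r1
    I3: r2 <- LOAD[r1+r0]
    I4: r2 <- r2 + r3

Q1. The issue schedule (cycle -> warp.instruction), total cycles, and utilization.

cycle 0: W0.I0
cycle 1: W0.I1
cycle 2: W1.I0
cycle 3: W1.I1
cycle 4: W2.I0
cycle 5: W2.I1
cycle 6: idle
cycle 7: idle
cycle 8: W0.I2
cycle 9: W0.I3
cycle 10: W0.I4
cycle 11: W0.I5
cycle 12: W1.I2
cycle 13: W2.I2
cycle 14: W2.I3
cycle 15: idle
cycle 16: idle
cycle 17: W0.I6
cycle 18: idle
cycle 19: idle
cycle 20: idle
cycle 21: W2.I4
cycle 22: idle
cycle 23: idle
cycle 24: W0.I7

Answer: 25 cycles, utilization 16/25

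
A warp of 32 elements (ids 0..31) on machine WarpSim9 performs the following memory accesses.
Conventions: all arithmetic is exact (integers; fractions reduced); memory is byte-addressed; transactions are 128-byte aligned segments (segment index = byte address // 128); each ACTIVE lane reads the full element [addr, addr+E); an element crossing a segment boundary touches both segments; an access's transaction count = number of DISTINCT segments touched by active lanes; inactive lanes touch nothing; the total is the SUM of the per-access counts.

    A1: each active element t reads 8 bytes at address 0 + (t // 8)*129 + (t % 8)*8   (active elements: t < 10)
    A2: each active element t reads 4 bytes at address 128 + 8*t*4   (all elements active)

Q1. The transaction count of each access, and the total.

A1: 2 transactions
A2: 8 transactions

Answer: 2,8; total 10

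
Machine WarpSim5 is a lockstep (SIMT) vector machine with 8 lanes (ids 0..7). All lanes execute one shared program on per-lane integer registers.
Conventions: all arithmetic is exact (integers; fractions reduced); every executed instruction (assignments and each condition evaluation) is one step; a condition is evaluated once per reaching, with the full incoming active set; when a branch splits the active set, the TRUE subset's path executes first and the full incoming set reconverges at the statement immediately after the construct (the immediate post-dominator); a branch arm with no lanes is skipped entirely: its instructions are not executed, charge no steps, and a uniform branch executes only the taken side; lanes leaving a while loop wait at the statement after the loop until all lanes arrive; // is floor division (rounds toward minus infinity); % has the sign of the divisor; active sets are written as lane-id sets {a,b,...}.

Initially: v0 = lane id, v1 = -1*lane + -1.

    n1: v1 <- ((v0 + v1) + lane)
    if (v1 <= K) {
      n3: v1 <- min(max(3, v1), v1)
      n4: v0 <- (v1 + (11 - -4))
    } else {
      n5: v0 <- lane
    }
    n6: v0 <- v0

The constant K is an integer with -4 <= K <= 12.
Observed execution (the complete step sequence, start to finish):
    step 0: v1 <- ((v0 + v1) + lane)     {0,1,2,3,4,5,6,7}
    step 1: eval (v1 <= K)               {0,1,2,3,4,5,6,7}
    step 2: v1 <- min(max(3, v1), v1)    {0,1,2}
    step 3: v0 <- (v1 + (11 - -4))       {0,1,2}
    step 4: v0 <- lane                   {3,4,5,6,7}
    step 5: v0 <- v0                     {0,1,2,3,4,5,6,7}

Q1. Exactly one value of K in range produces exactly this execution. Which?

Answer: K = 1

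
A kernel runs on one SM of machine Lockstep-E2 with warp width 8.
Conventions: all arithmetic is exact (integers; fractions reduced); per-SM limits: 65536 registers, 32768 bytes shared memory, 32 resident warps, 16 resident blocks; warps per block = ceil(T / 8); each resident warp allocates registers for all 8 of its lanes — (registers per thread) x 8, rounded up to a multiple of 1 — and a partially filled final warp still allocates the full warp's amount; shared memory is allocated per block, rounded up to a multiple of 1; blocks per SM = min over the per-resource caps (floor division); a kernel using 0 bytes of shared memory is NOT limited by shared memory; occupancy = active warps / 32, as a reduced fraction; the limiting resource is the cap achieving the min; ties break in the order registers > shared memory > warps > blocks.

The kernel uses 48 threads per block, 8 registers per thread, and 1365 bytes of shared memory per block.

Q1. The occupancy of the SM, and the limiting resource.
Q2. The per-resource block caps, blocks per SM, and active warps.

Answer: occupancy 15/16, limited by warps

registers: 170 blocks
shared memory: 24 blocks
warps: 5 blocks
blocks: 16 blocks

Answer: 5 blocks, 30 active warps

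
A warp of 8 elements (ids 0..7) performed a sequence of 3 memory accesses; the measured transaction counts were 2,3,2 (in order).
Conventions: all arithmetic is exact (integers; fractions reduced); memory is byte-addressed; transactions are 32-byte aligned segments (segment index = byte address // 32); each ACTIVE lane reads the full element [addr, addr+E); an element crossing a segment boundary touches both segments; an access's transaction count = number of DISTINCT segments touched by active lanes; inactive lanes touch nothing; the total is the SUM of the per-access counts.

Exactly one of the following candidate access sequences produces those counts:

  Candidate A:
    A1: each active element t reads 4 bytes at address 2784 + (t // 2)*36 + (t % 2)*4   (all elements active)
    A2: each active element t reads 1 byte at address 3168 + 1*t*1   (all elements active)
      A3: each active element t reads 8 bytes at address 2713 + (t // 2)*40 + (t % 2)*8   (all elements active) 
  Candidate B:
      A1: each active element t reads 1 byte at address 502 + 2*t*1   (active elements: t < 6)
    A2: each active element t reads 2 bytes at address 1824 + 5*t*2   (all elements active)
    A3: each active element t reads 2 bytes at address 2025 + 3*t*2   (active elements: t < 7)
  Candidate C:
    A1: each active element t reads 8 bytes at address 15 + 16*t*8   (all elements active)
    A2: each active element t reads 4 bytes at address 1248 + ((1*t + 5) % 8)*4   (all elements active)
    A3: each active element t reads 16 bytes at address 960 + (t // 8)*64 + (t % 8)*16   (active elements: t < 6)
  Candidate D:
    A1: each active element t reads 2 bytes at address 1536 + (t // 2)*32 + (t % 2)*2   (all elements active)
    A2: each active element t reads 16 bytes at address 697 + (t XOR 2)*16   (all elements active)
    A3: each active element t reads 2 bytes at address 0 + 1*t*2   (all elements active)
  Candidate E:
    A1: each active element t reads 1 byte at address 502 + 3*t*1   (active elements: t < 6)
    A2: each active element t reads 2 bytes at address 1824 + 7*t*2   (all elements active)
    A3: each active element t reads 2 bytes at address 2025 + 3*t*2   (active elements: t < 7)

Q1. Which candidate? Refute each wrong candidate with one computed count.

A: A1 gives 4 transactions, not 2
C: A1 gives 8 transactions, not 2
D: A1 gives 4 transactions, not 2
E: A2 gives 4 transactions, not 3
B: all counts match (2,3,2)

Answer: B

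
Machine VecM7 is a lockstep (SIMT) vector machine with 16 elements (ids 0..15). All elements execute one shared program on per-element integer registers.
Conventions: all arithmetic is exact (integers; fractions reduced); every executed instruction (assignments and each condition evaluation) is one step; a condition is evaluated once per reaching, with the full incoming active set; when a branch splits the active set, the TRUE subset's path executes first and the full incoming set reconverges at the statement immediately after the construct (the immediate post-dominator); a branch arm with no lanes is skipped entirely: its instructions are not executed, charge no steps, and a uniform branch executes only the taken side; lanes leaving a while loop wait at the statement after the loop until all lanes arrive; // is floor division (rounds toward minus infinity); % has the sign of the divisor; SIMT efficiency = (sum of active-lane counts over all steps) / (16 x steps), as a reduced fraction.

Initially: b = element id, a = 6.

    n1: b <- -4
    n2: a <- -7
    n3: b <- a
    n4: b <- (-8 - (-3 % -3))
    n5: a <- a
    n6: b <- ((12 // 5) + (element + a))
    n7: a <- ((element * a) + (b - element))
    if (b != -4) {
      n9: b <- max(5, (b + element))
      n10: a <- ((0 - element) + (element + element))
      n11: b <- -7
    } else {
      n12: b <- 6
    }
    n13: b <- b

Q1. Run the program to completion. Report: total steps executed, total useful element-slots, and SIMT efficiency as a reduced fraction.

Answer: 13 steps, 190 useful, 95/104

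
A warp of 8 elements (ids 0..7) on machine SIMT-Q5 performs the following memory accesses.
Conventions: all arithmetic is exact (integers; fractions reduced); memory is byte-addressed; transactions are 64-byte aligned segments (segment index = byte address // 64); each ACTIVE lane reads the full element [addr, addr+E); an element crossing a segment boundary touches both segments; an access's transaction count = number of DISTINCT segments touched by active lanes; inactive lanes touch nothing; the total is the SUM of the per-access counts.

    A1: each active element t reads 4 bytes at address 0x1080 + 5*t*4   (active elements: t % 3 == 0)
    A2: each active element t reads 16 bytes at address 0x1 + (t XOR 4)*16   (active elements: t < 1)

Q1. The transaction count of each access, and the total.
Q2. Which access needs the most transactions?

A1: 2 transactions
A2: 1 transaction

Answer: 2,1; total 3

Answer: A1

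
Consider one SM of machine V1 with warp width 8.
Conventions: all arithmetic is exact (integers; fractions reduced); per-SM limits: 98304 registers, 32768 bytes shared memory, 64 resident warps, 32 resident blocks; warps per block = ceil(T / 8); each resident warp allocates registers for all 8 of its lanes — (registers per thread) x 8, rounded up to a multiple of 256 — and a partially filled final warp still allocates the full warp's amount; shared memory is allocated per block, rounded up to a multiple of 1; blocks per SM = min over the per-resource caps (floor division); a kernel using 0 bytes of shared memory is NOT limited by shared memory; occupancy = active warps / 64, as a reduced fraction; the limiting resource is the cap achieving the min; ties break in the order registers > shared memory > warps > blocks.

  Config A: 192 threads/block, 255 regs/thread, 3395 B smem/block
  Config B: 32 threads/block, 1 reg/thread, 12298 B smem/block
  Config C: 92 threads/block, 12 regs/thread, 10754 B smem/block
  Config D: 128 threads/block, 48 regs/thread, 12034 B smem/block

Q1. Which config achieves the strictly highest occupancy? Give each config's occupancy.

occupancies: A 3/4, B 1/8, C 9/16, D 1/2

Answer: A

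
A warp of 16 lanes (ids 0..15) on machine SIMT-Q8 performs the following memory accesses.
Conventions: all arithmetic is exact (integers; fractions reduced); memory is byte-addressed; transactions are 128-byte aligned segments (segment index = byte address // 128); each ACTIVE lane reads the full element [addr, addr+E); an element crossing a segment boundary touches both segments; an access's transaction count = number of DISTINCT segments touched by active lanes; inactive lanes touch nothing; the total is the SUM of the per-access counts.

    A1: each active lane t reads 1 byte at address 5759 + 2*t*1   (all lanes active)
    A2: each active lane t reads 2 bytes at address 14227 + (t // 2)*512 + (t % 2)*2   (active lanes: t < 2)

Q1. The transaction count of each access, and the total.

A1: 2 transactions
A2: 1 transaction

Answer: 2,1; total 3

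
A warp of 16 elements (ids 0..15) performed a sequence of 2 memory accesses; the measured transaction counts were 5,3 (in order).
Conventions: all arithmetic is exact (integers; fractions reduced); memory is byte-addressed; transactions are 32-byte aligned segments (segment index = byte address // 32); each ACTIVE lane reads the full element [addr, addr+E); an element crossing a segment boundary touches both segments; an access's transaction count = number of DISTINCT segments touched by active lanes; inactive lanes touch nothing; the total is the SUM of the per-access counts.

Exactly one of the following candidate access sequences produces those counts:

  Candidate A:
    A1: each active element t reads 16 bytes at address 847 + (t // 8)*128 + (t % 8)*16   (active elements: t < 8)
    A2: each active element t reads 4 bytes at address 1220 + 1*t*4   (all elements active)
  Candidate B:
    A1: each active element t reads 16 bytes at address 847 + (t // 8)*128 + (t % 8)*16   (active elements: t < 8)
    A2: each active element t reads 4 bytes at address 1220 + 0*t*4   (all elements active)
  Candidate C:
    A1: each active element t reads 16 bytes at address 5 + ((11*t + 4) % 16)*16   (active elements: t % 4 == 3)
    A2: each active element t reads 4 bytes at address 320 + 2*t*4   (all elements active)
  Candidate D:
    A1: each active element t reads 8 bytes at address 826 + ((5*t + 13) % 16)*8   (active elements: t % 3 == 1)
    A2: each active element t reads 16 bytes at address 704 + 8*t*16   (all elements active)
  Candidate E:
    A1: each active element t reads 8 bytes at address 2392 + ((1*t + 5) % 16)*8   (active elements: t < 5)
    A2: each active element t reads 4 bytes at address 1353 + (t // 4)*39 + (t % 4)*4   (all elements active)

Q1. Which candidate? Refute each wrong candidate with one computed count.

B: A2 gives 1 transaction, not 3
C: A1 gives 8 transactions, not 5
D: A1 gives 3 transactions, not 5
E: A1 gives 2 transactions, not 5
A: all counts match (5,3)

Answer: A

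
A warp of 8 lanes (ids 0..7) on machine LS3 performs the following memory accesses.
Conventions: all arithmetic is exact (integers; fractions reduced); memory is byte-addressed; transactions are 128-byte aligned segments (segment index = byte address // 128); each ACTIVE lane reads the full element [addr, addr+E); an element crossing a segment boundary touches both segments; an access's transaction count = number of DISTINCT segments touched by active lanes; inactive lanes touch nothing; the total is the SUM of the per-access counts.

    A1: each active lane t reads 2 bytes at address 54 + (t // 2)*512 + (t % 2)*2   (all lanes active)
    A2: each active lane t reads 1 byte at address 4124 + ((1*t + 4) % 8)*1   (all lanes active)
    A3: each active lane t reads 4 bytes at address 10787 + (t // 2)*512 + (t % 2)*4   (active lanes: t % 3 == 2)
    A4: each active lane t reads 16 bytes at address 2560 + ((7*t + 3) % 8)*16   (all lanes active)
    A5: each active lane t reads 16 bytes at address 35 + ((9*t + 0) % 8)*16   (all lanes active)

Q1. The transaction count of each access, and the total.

A1: 4 transactions
A2: 1 transaction
A3: 2 transactions
A4: 1 transaction
A5: 2 transactions

Answer: 4,1,2,1,2; total 10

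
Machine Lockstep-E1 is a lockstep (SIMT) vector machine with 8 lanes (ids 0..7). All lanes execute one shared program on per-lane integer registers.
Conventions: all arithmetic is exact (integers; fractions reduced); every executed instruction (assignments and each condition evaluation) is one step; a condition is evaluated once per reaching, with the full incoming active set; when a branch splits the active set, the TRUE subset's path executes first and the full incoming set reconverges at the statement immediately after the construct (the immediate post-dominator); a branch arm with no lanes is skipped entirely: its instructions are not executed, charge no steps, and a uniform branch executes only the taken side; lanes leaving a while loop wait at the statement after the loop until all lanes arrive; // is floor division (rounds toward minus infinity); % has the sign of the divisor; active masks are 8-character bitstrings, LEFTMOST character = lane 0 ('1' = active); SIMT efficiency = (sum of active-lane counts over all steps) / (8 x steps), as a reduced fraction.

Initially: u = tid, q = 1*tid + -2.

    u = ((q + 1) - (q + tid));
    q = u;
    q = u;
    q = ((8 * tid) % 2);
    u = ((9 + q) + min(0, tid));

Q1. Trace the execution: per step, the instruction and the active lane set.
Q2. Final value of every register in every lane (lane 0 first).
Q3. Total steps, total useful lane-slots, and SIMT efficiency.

step 0: u <- ((q + 1) - (q + tid))   11111111
step 1: q <- u                       11111111
step 2: q <- u                       11111111
step 3: q <- ((8 * tid) % 2)         11111111
step 4: u <- ((9 + q) + min(0, tid)) 11111111

Answer: 5 steps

u: 9,9,9,9,9,9,9,9
q: 0,0,0,0,0,0,0,0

steps = 5; useful = 40; efficiency = 40/40 = 1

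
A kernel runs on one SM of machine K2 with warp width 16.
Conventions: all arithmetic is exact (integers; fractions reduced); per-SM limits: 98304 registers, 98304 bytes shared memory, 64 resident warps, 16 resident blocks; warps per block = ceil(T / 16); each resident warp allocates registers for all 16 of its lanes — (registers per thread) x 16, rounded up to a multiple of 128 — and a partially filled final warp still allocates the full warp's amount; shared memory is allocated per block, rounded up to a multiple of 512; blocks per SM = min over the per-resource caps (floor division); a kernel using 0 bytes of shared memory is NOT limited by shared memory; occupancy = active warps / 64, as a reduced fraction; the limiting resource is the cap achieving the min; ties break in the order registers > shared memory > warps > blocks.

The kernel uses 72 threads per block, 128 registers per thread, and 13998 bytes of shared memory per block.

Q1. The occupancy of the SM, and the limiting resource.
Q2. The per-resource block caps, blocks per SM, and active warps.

Answer: occupancy 15/32, limited by shared memory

registers: 9 blocks
shared memory: 6 blocks
warps: 12 blocks
blocks: 16 blocks

Answer: 6 blocks, 30 active warps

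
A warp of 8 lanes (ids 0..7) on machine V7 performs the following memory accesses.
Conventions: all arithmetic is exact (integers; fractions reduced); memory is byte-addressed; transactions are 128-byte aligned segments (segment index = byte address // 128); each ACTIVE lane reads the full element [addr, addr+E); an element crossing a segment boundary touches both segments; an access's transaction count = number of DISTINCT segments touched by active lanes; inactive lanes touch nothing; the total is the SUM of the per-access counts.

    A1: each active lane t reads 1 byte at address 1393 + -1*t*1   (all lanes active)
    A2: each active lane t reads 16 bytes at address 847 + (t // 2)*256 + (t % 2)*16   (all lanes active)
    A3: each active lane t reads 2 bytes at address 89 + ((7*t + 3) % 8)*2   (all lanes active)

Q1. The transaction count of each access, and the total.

A1: 1 transaction
A2: 4 transactions
A3: 1 transaction

Answer: 1,4,1; total 6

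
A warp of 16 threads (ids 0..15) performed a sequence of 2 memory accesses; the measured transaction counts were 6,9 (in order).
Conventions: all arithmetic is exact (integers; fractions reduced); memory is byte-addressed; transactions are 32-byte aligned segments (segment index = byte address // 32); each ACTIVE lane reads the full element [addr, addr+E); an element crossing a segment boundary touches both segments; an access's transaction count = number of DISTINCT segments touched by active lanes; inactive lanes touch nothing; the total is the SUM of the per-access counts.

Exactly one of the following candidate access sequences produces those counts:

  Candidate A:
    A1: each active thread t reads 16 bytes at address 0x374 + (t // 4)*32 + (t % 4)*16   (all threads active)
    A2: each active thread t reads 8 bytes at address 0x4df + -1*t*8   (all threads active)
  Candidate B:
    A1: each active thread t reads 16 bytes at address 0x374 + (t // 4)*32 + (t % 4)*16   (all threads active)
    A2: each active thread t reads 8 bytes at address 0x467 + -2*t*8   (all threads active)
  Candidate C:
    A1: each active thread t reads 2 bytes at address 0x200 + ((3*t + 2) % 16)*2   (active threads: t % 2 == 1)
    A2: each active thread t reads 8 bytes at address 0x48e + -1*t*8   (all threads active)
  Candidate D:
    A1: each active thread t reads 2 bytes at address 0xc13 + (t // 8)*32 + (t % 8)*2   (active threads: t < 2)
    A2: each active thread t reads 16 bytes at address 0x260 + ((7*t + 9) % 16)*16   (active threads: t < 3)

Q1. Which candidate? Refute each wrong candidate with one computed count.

A: A2 gives 5 transactions, not 9
C: A1 gives 1 transaction, not 6
D: A1 gives 1 transaction, not 6
B: all counts match (6,9)

Answer: B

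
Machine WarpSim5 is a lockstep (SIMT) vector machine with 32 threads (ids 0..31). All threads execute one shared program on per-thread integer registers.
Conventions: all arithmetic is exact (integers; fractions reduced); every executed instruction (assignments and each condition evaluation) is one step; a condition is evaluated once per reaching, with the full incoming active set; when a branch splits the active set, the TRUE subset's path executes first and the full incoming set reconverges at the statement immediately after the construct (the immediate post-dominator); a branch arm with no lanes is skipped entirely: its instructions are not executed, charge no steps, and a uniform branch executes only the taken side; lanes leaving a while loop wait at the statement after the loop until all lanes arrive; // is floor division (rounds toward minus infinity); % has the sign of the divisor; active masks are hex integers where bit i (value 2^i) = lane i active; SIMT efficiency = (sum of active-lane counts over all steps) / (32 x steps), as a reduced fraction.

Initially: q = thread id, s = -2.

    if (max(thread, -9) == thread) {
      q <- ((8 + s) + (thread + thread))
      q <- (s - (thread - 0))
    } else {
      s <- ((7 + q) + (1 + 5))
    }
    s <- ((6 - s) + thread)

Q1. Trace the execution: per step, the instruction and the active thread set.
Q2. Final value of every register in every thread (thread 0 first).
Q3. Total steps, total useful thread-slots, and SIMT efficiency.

step 0: eval (max(thread, -9) == thread) 0xffffffff
step 1: q <- ((8 + s) + (thread + thread)) 0xffffffff
step 2: q <- (s - (thread - 0))      0xffffffff
step 3: s <- ((6 - s) + thread)      0xffffffff

Answer: 4 steps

q: -2,-3,-4,-5,-6,-7,-8,-9,-10,-11,-12,-13,-14,-15,-16,-17,-18,-19,-20,-21,-22,-23,-24,-25,-26,-27,-28,-29,-30,-31,-32,-33
s: 8,9,10,11,12,13,14,15,16,17,18,19,20,21,22,23,24,25,26,27,28,29,30,31,32,33,34,35,36,37,38,39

steps = 4; useful = 128; efficiency = 128/128 = 1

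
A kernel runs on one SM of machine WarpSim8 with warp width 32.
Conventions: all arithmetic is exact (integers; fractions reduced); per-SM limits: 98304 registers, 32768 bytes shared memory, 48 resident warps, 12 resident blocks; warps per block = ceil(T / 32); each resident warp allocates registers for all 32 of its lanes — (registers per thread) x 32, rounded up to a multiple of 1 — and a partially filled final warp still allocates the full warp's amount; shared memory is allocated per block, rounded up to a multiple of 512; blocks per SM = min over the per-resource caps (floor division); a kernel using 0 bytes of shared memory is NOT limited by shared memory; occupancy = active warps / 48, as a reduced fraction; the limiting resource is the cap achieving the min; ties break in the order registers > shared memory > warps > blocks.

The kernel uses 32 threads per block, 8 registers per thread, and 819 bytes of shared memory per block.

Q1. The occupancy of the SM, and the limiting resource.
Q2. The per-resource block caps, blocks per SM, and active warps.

Answer: occupancy 1/4, limited by blocks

registers: 384 blocks
shared memory: 32 blocks
warps: 48 blocks
blocks: 12 blocks

Answer: 12 blocks, 12 active warps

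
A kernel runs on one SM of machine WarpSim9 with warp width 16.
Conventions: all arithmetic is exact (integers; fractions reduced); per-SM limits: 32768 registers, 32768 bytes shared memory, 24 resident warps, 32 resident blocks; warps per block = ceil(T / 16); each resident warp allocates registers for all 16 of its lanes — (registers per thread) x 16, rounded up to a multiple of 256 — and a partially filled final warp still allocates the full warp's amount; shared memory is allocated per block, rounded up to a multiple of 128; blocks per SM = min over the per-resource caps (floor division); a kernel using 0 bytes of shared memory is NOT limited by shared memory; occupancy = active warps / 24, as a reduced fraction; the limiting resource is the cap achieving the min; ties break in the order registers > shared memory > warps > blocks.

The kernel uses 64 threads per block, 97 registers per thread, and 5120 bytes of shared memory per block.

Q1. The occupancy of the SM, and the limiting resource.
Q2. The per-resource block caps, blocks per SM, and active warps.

Answer: occupancy 2/3, limited by registers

registers: 4 blocks
shared memory: 6 blocks
warps: 6 blocks
blocks: 32 blocks

Answer: 4 blocks, 16 active warps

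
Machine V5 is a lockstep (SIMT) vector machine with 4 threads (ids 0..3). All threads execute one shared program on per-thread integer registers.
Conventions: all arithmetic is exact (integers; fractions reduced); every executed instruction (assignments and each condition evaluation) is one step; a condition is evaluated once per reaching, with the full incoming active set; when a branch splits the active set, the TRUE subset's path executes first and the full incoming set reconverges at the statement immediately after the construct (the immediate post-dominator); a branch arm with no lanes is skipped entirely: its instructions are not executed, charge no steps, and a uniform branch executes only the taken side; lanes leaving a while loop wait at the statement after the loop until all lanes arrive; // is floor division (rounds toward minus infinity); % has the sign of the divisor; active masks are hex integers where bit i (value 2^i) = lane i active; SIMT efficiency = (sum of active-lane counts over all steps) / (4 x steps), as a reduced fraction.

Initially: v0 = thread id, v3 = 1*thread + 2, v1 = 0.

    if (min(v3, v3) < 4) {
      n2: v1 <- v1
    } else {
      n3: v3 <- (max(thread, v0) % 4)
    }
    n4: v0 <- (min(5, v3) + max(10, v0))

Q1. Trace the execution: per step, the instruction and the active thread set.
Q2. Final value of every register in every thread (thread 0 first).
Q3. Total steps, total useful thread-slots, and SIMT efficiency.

step 0: eval (min(v3, v3) < 4)       0xf
step 1: v1 <- v1                     0x3
step 2: v3 <- (max(thread, v0) % 4)  0xc
step 3: v0 <- (min(5, v3) + max(10, v0)) 0xf

Answer: 4 steps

v0: 12,13,12,13
v3: 2,3,2,3
v1: 0,0,0,0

steps = 4; useful = 12; efficiency = 12/16 = 3/4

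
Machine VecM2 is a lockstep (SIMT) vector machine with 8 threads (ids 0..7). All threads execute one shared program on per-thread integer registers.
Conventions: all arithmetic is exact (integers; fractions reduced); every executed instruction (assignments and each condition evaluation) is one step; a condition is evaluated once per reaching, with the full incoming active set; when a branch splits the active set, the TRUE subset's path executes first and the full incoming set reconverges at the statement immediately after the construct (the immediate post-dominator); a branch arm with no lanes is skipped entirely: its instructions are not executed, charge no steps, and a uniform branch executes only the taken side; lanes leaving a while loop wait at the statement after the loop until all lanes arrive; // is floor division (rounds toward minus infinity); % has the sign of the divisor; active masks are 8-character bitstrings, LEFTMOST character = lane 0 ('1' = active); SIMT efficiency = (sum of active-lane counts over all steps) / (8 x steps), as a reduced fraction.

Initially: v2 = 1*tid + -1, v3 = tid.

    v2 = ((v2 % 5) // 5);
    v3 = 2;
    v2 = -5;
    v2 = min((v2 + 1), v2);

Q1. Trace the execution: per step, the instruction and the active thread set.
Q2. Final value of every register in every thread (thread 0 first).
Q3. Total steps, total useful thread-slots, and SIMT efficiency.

step 0: v2 <- ((v2 % 5) // 5)        11111111
step 1: v3 <- 2                      11111111
step 2: v2 <- -5                     11111111
step 3: v2 <- min((v2 + 1), v2)      11111111

Answer: 4 steps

v2: -5,-5,-5,-5,-5,-5,-5,-5
v3: 2,2,2,2,2,2,2,2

steps = 4; useful = 32; efficiency = 32/32 = 1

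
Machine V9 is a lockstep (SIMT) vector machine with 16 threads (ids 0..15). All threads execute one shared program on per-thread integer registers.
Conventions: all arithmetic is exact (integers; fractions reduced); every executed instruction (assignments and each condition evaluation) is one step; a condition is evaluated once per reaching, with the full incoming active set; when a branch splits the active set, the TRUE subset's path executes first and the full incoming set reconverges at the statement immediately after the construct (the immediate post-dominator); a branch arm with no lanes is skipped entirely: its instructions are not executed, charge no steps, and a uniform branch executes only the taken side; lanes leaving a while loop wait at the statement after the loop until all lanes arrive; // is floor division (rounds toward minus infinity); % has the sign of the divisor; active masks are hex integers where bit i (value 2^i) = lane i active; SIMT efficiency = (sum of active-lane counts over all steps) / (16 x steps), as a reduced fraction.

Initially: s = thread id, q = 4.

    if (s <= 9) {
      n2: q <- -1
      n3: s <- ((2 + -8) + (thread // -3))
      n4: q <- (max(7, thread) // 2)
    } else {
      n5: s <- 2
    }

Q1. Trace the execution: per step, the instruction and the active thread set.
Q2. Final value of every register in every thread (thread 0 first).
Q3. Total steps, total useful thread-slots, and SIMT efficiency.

step 0: eval (s <= 9)                0xffff
step 1: q <- -1                      0x03ff
step 2: s <- ((2 + -8) + (thread // -3)) 0x03ff
step 3: q <- (max(7, thread) // 2)   0x03ff
step 4: s <- 2                       0xfc00

Answer: 5 steps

s: -6,-7,-7,-7,-8,-8,-8,-9,-9,-9,2,2,2,2,2,2
q: 3,3,3,3,3,3,3,3,4,4,4,4,4,4,4,4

steps = 5; useful = 52; efficiency = 52/80 = 13/20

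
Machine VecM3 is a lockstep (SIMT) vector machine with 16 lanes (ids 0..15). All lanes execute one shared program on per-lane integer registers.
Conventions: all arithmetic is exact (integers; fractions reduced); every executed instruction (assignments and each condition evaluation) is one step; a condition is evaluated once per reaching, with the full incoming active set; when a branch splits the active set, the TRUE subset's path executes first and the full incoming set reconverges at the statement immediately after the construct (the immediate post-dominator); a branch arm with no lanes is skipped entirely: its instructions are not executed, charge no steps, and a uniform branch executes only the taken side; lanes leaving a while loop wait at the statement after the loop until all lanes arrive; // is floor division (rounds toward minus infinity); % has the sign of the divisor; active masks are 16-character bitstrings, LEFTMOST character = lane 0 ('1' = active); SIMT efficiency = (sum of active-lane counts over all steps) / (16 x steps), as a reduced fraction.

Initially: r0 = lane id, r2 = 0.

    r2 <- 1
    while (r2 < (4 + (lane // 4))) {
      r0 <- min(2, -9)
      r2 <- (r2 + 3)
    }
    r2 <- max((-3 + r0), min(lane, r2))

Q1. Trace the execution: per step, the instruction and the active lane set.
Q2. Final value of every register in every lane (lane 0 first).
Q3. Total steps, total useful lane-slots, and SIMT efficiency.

step 0: r2 <- 1                      1111111111111111
step 1: eval (r2 < (4 + (lane // 4))) 1111111111111111
step 2: r0 <- min(2, -9)             1111111111111111
step 3: r2 <- (r2 + 3)               1111111111111111
step 4: eval (r2 < (4 + (lane // 4))) 1111111111111111
step 5: r0 <- min(2, -9)             0000111111111111
step 6: r2 <- (r2 + 3)               0000111111111111
step 7: eval (r2 < (4 + (lane // 4))) 0000111111111111
step 8: r2 <- max((-3 + r0), min(lane, r2)) 1111111111111111

Answer: 9 steps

r0: -9,-9,-9,-9,-9,-9,-9,-9,-9,-9,-9,-9,-9,-9,-9,-9
r2: 0,1,2,3,4,5,6,7,7,7,7,7,7,7,7,7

steps = 9; useful = 132; efficiency = 132/144 = 11/12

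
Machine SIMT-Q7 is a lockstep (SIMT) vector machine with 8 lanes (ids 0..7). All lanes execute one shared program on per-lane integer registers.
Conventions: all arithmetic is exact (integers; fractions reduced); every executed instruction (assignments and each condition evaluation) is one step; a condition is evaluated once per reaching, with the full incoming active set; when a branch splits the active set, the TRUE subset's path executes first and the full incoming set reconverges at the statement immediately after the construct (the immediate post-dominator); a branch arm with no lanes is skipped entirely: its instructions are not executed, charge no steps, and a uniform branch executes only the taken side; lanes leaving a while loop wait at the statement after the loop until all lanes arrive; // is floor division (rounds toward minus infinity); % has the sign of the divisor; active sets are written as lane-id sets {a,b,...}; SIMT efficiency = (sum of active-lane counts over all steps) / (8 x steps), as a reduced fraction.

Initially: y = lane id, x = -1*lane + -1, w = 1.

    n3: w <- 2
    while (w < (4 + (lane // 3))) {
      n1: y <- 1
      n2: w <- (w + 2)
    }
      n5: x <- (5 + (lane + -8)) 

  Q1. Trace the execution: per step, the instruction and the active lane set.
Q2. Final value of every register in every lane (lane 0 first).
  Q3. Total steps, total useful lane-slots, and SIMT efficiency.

step 0: w <- 2                       {0,1,2,3,4,5,6,7}
step 1: eval (w < (4 + (lane // 3))) {0,1,2,3,4,5,6,7}
step 2: y <- 1                       {0,1,2,3,4,5,6,7}
step 3: w <- (w + 2)                 {0,1,2,3,4,5,6,7}
step 4: eval (w < (4 + (lane // 3))) {0,1,2,3,4,5,6,7}
step 5: y <- 1                       {3,4,5,6,7}
step 6: w <- (w + 2)                 {3,4,5,6,7}
step 7: eval (w < (4 + (lane // 3))) {3,4,5,6,7}
step 8: x <- (5 + (lane + -8))       {0,1,2,3,4,5,6,7}

Answer: 9 steps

y: 1,1,1,1,1,1,1,1
x: -3,-2,-1,0,1,2,3,4
w: 4,4,4,6,6,6,6,6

steps = 9; useful = 63; efficiency = 63/72 = 7/8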